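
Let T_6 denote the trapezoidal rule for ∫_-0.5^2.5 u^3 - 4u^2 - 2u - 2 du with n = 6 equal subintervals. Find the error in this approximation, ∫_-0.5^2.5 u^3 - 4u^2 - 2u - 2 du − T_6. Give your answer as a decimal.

Exact integral: ∫_-0.5^2.5 f(u) du = -23.25.
T_6 = -23.375.
Error = -23.25 − (-23.375) = 0.125.

0.125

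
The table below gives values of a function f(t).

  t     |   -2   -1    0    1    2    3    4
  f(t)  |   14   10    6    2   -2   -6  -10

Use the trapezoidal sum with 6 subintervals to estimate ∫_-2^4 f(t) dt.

12

Δt = 1.
T_6 = (1/2)·[14 + 2·10 + 2·6 + 2·2 + 2·(-2) + 2·(-6) + (-10)] = 12.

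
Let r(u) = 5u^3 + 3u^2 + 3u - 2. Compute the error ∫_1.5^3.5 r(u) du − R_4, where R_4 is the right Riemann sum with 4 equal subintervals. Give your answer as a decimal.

-61.75

Exact integral: ∫_1.5^3.5 r(u) du = 231.75.
R_4 = 293.5.
Error = 231.75 − 293.5 = -61.75.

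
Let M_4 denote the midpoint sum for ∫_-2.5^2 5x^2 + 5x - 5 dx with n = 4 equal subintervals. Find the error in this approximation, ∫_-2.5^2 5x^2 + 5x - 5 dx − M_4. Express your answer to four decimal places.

Exact integral: ∫_-2.5^2 f(x) dx = 11.25.
M_4 ≈ 8.876953.
Error ≈ 11.25 − 8.876953 ≈ 2.3730.

2.3730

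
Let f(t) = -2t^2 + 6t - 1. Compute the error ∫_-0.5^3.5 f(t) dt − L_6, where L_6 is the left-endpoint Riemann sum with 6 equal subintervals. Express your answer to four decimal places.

Exact integral: ∫_-0.5^3.5 f(t) dt ≈ 3.333333.
L_6 ≈ 2.740741.
Error ≈ 3.333333 − 2.740741 ≈ 0.5926.

0.5926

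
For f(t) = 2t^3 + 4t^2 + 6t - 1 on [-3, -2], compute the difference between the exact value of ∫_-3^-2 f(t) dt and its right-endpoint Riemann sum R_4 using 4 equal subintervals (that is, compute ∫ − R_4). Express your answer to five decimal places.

-2.88542

Exact integral: ∫_-3^-2 f(t) dt ≈ -23.1666667.
R_4 = -20.28125.
Error ≈ -23.1666667 − (-20.28125) ≈ -2.88542.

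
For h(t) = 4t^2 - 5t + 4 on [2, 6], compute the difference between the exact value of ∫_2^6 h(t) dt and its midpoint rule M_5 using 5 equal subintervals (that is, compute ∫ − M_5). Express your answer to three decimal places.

Exact integral: ∫_2^6 h(t) dt ≈ 213.33333.
M_5 = 212.48.
Error ≈ 213.33333 − 212.48 ≈ 0.853.

0.853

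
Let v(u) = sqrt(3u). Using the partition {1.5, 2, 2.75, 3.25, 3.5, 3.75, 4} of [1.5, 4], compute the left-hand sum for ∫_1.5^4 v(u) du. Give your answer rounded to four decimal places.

Subinterval widths: 0.5, 0.75, 0.5, 0.25, 0.25, 0.25.
Left endpoints: 1.5, 2, 2.75, 3.25, 3.5, 3.75.
v(1.5) ≈ 2.1213, v(2) ≈ 2.4495, v(2.75) ≈ 2.8723, v(3.25) ≈ 3.1225, v(3.5) ≈ 3.2404, v(3.75) ≈ 3.3541.
Sum = Σ Δu_i · v(u_i).
Sum ≈ 6.7632.

6.7632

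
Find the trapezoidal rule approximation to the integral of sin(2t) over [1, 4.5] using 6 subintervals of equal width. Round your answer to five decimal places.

0.21876

Δt = (4.5 − 1)/6 = 7/12.
f(1) ≈ 0.90930, f(19/12) ≈ -0.02507, f(13/6) ≈ -0.92901, f(2.75) ≈ -0.70554, f(10/3) ≈ 0.37415, f(47/12) ≈ 0.99979, f(4.5) ≈ 0.41212.
T_6 = (Δt/2)·[f(t_0) + 2f(t_1) + ... + 2f(t_{5}) + f(t_6)].
Sum ≈ 0.21876.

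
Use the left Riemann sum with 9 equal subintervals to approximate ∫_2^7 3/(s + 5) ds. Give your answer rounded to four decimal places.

1.6676

Δs = (7 − 2)/9 = 5/9.
Left endpoints: 2, 23/9, 28/9, 11/3, 38/9, 43/9, 16/3, 53/9, 58/9.
f(2) = 3/7, f(23/9) = 27/68, f(28/9) = 27/73, f(11/3) = 9/26, f(38/9) = 27/83, f(43/9) = 27/88, f(16/3) = 9/31, f(53/9) = 27/98, f(58/9) = 27/103.
Sum = Δs · [f(2) + f(23/9) + f(28/9) + ...].
Sum ≈ 1.6676.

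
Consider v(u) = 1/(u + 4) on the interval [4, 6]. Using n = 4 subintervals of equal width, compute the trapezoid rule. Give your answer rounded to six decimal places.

0.223261

Δu = (6 − 4)/4 = 0.5.
v(4) = 0.125, v(4.5) = 2/17, v(5) = 1/9, v(5.5) = 2/19, v(6) = 0.1.
T_4 = (Δu/2)·[v(u_0) + 2v(u_1) + 2v(u_2) + 2v(u_3) + v(u_4)].
Sum ≈ 0.223261.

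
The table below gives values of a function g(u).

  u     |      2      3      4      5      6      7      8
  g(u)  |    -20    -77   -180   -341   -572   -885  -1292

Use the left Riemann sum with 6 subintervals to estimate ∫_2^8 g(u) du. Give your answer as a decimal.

Δu = 1.
Sum = 1·[(-20) + (-77) + (-180) + (-341) + (-572) + (-885)] = -2075.

-2075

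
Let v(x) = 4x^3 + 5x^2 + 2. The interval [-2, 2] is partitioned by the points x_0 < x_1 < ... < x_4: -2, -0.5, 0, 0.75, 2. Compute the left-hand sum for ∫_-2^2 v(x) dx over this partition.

Subinterval widths: 1.5, 0.5, 0.75, 1.25.
Left endpoints: -2, -0.5, 0, 0.75.
v(-2) = -10, v(-0.5) = 2.75, v(0) = 2, v(0.75) = 6.5.
Sum = Σ Δx_i · v(x_i).
Sum = -4.

-4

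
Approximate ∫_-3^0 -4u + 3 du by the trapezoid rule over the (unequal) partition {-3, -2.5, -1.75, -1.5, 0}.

Subinterval widths: 0.5, 0.75, 0.25, 1.5.
f(-3) = 15, f(-2.5) = 13, f(-1.75) = 10, f(-1.5) = 9, f(0) = 3.
On each subinterval the trapezoid contributes (Δu_i/2)·[f(u_{i-1}) + f(u_i)].
Sum = 27.

27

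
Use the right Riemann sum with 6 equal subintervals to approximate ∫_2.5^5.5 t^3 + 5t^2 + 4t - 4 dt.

Δt = (5.5 − 2.5)/6 = 0.5.
Right endpoints: 3, 3.5, 4, 4.5, 5, 5.5.
f(3) = 80, f(3.5) = 114.125, f(4) = 156, f(4.5) = 206.375, f(5) = 266, f(5.5) = 335.625.
Sum = Δt · [f(3) + f(3.5) + f(4) + ...].
Sum = 579.0625.

579.0625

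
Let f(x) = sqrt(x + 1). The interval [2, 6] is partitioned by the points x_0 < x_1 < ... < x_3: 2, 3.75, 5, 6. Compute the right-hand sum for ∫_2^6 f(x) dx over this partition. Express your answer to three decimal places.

9.522

Subinterval widths: 1.75, 1.25, 1.
Right endpoints: 3.75, 5, 6.
f(3.75) ≈ 2.179, f(5) ≈ 2.449, f(6) ≈ 2.646.
Sum = Σ Δx_i · f(x_i).
Sum ≈ 9.522.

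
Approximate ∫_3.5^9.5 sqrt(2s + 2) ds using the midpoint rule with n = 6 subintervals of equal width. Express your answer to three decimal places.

23.083

Δs = (9.5 − 3.5)/6 = 1.
Midpoints: 4, 5, 6, 7, 8, 9.
f(4) ≈ 3.162, f(5) ≈ 3.464, f(6) ≈ 3.742, f(7) ≈ 4.000, f(8) ≈ 4.243, f(9) ≈ 4.472.
Sum = Δs · [f(4) + f(5) + f(6) + ...].
Sum ≈ 23.083.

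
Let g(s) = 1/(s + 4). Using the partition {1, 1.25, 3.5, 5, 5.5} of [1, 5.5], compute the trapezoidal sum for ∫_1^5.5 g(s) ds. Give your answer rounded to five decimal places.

Subinterval widths: 0.25, 2.25, 1.5, 0.5.
g(1) = 0.2, g(1.25) = 4/21, g(3.5) = 2/15, g(5) = 1/9, g(5.5) = 2/19.
On each subinterval the trapezoid contributes (Δs_i/2)·[g(s_{i-1}) + g(s_i)].
Sum ≈ 0.65052.

0.65052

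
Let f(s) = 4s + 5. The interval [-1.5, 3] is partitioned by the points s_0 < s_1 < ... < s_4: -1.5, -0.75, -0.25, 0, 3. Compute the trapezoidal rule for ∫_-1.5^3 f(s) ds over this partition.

Subinterval widths: 0.75, 0.5, 0.25, 3.
f(-1.5) = -1, f(-0.75) = 2, f(-0.25) = 4, f(0) = 5, f(3) = 17.
On each subinterval the trapezoid contributes (Δs_i/2)·[f(s_{i-1}) + f(s_i)].
Sum = 36.

36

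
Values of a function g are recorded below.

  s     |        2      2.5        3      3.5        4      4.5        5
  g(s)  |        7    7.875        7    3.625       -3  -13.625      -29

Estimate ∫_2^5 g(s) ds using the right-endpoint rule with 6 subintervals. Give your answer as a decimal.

Δs = 0.5.
Sum = 0.5·[7.875 + 7 + 3.625 + (-3) + (-13.625) + (-29)] = -13.5625.

-13.5625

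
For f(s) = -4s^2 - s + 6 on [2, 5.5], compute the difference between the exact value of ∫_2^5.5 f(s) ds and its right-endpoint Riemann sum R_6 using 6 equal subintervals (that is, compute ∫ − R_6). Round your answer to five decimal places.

32.43981

Exact integral: ∫_2^5.5 f(s) ds ≈ -203.2916667.
R_6 ≈ -235.7314815.
Error ≈ -203.2916667 − (-235.7314815) ≈ 32.43981.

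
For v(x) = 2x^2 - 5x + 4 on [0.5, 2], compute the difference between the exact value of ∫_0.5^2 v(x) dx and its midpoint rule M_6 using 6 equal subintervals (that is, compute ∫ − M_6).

Exact integral: ∫_0.5^2 v(x) dx = 1.875.
M_6 = 1.859375.
Error = 1.875 − 1.859375 = 0.015625.

0.015625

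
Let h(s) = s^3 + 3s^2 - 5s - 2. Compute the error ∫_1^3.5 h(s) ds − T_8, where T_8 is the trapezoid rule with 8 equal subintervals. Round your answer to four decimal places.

Exact integral: ∫_1^3.5 h(s) ds = 46.015625.
T_8 ≈ 46.412354.
Error ≈ 46.015625 − 46.412354 ≈ -0.3967.

-0.3967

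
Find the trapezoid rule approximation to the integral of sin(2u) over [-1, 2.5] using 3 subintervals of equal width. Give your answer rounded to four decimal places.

-0.1746

Δu = (2.5 − (-1))/3 = 7/6.
f(-1) ≈ -0.9093, f(1/6) ≈ 0.3272, f(4/3) ≈ 0.4573, f(2.5) ≈ -0.9589.
T_3 = (Δu/2)·[f(u_0) + 2f(u_1) + 2f(u_2) + f(u_3)].
Sum ≈ -0.1746.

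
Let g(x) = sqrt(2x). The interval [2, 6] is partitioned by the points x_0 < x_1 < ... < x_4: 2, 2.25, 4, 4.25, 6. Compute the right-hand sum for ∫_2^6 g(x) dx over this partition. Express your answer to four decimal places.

Subinterval widths: 0.25, 1.75, 0.25, 1.75.
Right endpoints: 2.25, 4, 4.25, 6.
g(2.25) ≈ 2.1213, g(4) ≈ 2.8284, g(4.25) ≈ 2.9155, g(6) ≈ 3.4641.
Sum = Σ Δx_i · g(x_i).
Sum ≈ 12.2711.

12.2711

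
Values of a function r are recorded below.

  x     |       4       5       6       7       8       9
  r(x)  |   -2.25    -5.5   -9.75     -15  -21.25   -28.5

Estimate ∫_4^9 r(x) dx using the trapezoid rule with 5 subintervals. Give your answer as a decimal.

Δx = 1.
T_5 = (1/2)·[(-2.25) + 2·(-5.5) + 2·(-9.75) + 2·(-15) + 2·(-21.25) + (-28.5)] = -66.875.

-66.875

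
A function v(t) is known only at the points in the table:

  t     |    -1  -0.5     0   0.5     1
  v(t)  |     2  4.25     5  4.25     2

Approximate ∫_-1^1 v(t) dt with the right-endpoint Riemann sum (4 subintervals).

7.75

Δt = 0.5.
Sum = 0.5·[4.25 + 5 + 4.25 + 2] = 7.75.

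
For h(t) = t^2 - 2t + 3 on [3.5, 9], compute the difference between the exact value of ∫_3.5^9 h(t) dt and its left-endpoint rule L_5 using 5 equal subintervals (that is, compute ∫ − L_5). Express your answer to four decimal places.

Exact integral: ∫_3.5^9 h(t) dt ≈ 176.458333.
L_5 = 145.805.
Error ≈ 176.458333 − 145.805 ≈ 30.6533.

30.6533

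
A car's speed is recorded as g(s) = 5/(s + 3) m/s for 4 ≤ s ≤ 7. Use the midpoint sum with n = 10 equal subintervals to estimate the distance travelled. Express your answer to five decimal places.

Δs = (7 − 4)/10 = 0.3.
Midpoints: 4.15, 4.45, 4.75, 5.05, 5.35, 5.65, 5.95, 6.25, 6.55, 6.85.
g(4.15) = 100/143, g(4.45) = 100/149, g(4.75) = 20/31, g(5.05) = 100/161, g(5.35) = 100/167, g(5.65) = 100/173, g(5.95) = 100/179, g(6.25) = 20/37, g(6.55) = 100/191, g(6.85) = 100/197.
Sum = Δs · [g(4.15) + g(4.45) + g(4.75) + ...].
Sum ≈ 1.78318.

1.78318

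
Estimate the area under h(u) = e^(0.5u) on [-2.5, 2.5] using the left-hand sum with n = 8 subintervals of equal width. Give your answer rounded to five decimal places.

5.45854

Δu = (2.5 − (-2.5))/8 = 0.625.
Left endpoints: -2.5, -1.875, -1.25, -0.625, 0, 0.625, 1.25, 1.875.
h(-2.5) ≈ 0.28650, h(-1.875) ≈ 0.39161, h(-1.25) ≈ 0.53526, h(-0.625) ≈ 0.73162, h(0) ≈ 1.00000, h(0.625) ≈ 1.36684, h(1.25) ≈ 1.86825, h(1.875) ≈ 2.55359.
Sum = Δu · [h(-2.5) + h(-1.875) + h(-1.25) + ...].
Sum ≈ 5.45854.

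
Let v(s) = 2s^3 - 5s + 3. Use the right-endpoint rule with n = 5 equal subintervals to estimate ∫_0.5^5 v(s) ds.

376.38

Δs = (5 − 0.5)/5 = 0.9.
Right endpoints: 1.4, 2.3, 3.2, 4.1, 5.
v(1.4) = 1.488, v(2.3) = 15.834, v(3.2) = 52.536, v(4.1) = 120.342, v(5) = 228.
Sum = Δs · [v(1.4) + v(2.3) + v(3.2) + v(4.1) + v(5)].
Sum = 376.38.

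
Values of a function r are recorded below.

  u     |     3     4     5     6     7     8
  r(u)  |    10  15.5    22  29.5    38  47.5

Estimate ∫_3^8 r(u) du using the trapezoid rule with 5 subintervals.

133.75

Δu = 1.
T_5 = (1/2)·[10 + 2·15.5 + 2·22 + 2·29.5 + 2·38 + 47.5] = 133.75.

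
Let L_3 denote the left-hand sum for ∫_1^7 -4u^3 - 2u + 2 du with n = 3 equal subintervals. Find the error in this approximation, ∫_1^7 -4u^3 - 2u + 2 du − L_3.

Exact integral: ∫_1^7 f(u) du = -2436.
L_3 = -1248.
Error = -2436 − (-1248) = -1188.

-1188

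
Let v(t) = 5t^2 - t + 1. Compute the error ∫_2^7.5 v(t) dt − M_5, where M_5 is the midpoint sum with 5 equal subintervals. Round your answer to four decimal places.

2.7729

Exact integral: ∫_2^7.5 v(t) dt ≈ 669.166667.
M_5 = 666.39375.
Error ≈ 669.166667 − 666.39375 ≈ 2.7729.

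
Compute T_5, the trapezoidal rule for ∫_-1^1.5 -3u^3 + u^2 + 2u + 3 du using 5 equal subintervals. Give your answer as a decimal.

7.03125

Δu = (1.5 − (-1))/5 = 0.5.
f(-1) = 5, f(-0.5) = 2.625, f(0) = 3, f(0.5) = 3.875, f(1) = 3, f(1.5) = -1.875.
T_5 = (Δu/2)·[f(u_0) + 2f(u_1) + ... + 2f(u_{4}) + f(u_5)].
Sum = 7.03125.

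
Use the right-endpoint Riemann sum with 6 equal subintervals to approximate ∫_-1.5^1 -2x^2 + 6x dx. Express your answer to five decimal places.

-3.16551

Δx = (1 − (-1.5))/6 = 5/12.
Right endpoints: -13/12, -2/3, -0.25, 1/6, 7/12, 1.
f(-13/12) = -637/72, f(-2/3) = -44/9, f(-0.25) = -1.625, f(1/6) = 17/18, f(7/12) = 203/72, f(1) = 4.
Sum = Δx · [f(-13/12) + f(-2/3) + f(-0.25) + ...].
Sum ≈ -3.16551.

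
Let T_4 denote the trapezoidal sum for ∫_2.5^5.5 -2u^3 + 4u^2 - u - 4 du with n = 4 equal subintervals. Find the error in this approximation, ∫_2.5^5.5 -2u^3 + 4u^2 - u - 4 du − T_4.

5.625

Exact integral: ∫_2.5^5.5 f(u) du = -261.
T_4 = -266.625.
Error = -261 − (-266.625) = 5.625.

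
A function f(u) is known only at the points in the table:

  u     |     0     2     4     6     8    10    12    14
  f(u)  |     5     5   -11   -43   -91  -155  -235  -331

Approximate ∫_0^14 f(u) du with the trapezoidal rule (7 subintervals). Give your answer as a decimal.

Δu = 2.
T_7 = (2/2)·[5 + 2·5 + 2·(-11) + 2·(-43) + 2·(-91) + 2·(-155) + 2·(-235) + (-331)] = -1386.

-1386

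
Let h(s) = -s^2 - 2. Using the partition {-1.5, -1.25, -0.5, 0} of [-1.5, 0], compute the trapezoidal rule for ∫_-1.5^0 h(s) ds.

-4.21875

Subinterval widths: 0.25, 0.75, 0.5.
h(-1.5) = -4.25, h(-1.25) = -3.5625, h(-0.5) = -2.25, h(0) = -2.
On each subinterval the trapezoid contributes (Δs_i/2)·[h(s_{i-1}) + h(s_i)].
Sum = -4.21875.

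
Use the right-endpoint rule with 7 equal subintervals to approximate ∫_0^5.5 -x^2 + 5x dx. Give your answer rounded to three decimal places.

Δx = (5.5 − 0)/7 = 11/14.
Right endpoints: 11/14, 11/7, 33/14, 22/7, 55/14, 33/7, 5.5.
f(11/14) = 649/196, f(11/7) = 264/49, f(33/14) = 1221/196, f(22/7) = 286/49, f(55/14) = 825/196, f(33/7) = 66/49, f(5.5) = -2.75.
Sum = Δx · [f(11/14) + f(11/7) + f(33/14) + ...].
Sum ≈ 18.520.

18.520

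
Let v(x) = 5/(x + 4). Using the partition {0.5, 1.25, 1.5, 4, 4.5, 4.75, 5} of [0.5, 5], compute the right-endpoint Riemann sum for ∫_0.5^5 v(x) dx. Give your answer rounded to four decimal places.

Subinterval widths: 0.75, 0.25, 2.5, 0.5, 0.25, 0.25.
Right endpoints: 1.25, 1.5, 4, 4.5, 4.75, 5.
v(1.25) = 20/21, v(1.5) = 10/11, v(4) = 0.625, v(4.5) = 10/17, v(4.75) = 4/7, v(5) = 5/9.
Sum = Σ Δx_i · v(x_i).
Sum ≈ 3.0799.

3.0799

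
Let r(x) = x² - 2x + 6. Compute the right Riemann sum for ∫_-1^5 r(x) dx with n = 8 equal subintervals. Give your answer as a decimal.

Δx = (5 − (-1))/8 = 0.75.
Right endpoints: -0.25, 0.5, 1.25, 2, 2.75, 3.5, 4.25, 5.
r(-0.25) = 6.5625, r(0.5) = 5.25, r(1.25) = 5.0625, r(2) = 6, r(2.75) = 8.0625, r(3.5) = 11.25, r(4.25) = 15.5625, r(5) = 21.
Sum = Δx · [r(-0.25) + r(0.5) + r(1.25) + ...].
Sum = 59.0625.

59.0625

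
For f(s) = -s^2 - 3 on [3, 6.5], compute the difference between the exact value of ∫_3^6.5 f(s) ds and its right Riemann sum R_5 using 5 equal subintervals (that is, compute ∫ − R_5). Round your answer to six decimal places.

11.923333

Exact integral: ∫_3^6.5 f(s) ds ≈ -93.04166667.
R_5 = -104.965.
Error ≈ -93.04166667 − (-104.965) ≈ 11.923333.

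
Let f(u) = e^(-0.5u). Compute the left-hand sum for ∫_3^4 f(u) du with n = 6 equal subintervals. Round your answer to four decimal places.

0.1830

Δu = (4 − 3)/6 = 1/6.
Left endpoints: 3, 19/6, 10/3, 3.5, 11/3, 23/6.
f(3) ≈ 0.2231, f(19/6) ≈ 0.2053, f(10/3) ≈ 0.1889, f(3.5) ≈ 0.1738, f(11/3) ≈ 0.1599, f(23/6) ≈ 0.1471.
Sum = Δu · [f(3) + f(19/6) + f(10/3) + ...].
Sum ≈ 0.1830.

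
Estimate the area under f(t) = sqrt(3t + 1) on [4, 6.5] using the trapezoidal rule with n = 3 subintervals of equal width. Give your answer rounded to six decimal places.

Δt = (6.5 − 4)/3 = 5/6.
f(4) ≈ 3.605551, f(29/6) ≈ 3.937004, f(17/3) ≈ 4.242641, f(6.5) ≈ 4.527693.
T_3 = (Δt/2)·[f(t_0) + 2f(t_1) + 2f(t_2) + f(t_3)].
Sum ≈ 10.205222.

10.205222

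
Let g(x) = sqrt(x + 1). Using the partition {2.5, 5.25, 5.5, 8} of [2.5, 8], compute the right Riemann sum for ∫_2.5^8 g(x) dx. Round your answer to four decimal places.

15.0124

Subinterval widths: 2.75, 0.25, 2.5.
Right endpoints: 5.25, 5.5, 8.
g(5.25) ≈ 2.5000, g(5.5) ≈ 2.5495, g(8) ≈ 3.0000.
Sum = Σ Δx_i · g(x_i).
Sum ≈ 15.0124.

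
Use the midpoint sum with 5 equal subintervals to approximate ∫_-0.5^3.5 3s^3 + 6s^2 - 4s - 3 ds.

Δs = (3.5 − (-0.5))/5 = 0.8.
Midpoints: -0.1, 0.7, 1.5, 2.3, 3.1.
f(-0.1) = -2.543, f(0.7) = -1.831, f(1.5) = 14.625, f(2.3) = 56.041, f(3.1) = 131.633.
Sum = Δs · [f(-0.1) + f(0.7) + f(1.5) + f(2.3) + f(3.1)].
Sum = 158.34.

158.34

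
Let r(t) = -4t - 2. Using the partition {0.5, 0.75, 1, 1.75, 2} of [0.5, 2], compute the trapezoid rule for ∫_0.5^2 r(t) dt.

-10.5

Subinterval widths: 0.25, 0.25, 0.75, 0.25.
r(0.5) = -4, r(0.75) = -5, r(1) = -6, r(1.75) = -9, r(2) = -10.
On each subinterval the trapezoid contributes (Δt_i/2)·[r(t_{i-1}) + r(t_i)].
Sum = -10.5.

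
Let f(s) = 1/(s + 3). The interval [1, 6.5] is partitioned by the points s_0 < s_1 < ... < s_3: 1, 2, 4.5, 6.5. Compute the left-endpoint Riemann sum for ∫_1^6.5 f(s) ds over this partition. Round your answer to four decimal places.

1.0167

Subinterval widths: 1, 2.5, 2.
Left endpoints: 1, 2, 4.5.
f(1) = 0.25, f(2) = 0.2, f(4.5) = 2/15.
Sum = Σ Δs_i · f(s_i).
Sum ≈ 1.0167.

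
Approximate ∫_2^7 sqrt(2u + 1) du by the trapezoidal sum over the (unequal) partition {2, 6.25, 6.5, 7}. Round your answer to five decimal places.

Subinterval widths: 4.25, 0.25, 0.5.
f(2) ≈ 2.23607, f(6.25) ≈ 3.67423, f(6.5) ≈ 3.74166, f(7) ≈ 3.87298.
On each subinterval the trapezoid contributes (Δu_i/2)·[f(u_{i-1}) + f(u_i)].
Sum ≈ 15.39004.

15.39004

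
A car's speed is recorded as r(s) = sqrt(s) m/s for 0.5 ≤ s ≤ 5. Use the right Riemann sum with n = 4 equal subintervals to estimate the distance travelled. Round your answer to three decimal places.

Δs = (5 − 0.5)/4 = 1.125.
Right endpoints: 1.625, 2.75, 3.875, 5.
r(1.625) ≈ 1.275, r(2.75) ≈ 1.658, r(3.875) ≈ 1.969, r(5) ≈ 2.236.
Sum = Δs · [r(1.625) + r(2.75) + r(3.875) + r(5)].
Sum ≈ 8.030.

8.030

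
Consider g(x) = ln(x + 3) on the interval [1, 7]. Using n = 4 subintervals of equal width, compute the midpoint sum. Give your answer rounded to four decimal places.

11.4946

Δx = (7 − 1)/4 = 1.5.
Midpoints: 1.75, 3.25, 4.75, 6.25.
g(1.75) ≈ 1.5581, g(3.25) ≈ 1.8326, g(4.75) ≈ 2.0477, g(6.25) ≈ 2.2246.
Sum = Δx · [g(1.75) + g(3.25) + g(4.75) + g(6.25)].
Sum ≈ 11.4946.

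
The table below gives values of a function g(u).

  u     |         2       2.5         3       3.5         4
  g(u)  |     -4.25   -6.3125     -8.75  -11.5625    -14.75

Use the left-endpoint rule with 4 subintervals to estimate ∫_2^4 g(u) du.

Δu = 0.5.
Sum = 0.5·[(-4.25) + (-6.3125) + (-8.75) + (-11.5625)] = -15.4375.

-15.4375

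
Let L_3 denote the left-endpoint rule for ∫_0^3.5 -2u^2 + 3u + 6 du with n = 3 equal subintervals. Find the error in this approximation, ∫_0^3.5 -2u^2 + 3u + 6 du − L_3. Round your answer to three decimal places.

-6.579

Exact integral: ∫_0^3.5 f(u) du ≈ 10.79167.
L_3 ≈ 17.37037.
Error ≈ 10.79167 − 17.37037 ≈ -6.579.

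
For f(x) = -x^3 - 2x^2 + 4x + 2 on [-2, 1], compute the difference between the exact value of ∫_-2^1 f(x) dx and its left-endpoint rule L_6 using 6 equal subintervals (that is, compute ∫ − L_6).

Exact integral: ∫_-2^1 f(x) dx = -2.25.
L_6 = -4.5625.
Error = -2.25 − (-4.5625) = 2.3125.

2.3125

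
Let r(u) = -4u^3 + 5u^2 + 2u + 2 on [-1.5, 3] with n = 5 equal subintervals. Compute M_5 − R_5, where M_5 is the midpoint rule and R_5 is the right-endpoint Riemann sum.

39.0825

M_5 = -8.3475.
R_5 = -47.43.
M_5 − R_5 = 39.0825.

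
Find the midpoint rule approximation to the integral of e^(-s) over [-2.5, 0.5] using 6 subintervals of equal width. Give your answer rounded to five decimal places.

11.45625

Δs = (0.5 − (-2.5))/6 = 0.5.
Midpoints: -2.25, -1.75, -1.25, -0.75, -0.25, 0.25.
f(-2.25) ≈ 9.48774, f(-1.75) ≈ 5.75460, f(-1.25) ≈ 3.49034, f(-0.75) ≈ 2.11700, f(-0.25) ≈ 1.28403, f(0.25) ≈ 0.77880.
Sum = Δs · [f(-2.25) + f(-1.75) + f(-1.25) + ...].
Sum ≈ 11.45625.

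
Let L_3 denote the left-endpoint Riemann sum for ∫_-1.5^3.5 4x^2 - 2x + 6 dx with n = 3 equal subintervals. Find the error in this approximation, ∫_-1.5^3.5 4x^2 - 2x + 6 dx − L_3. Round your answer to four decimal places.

15.7407

Exact integral: ∫_-1.5^3.5 f(x) dx ≈ 81.666667.
L_3 ≈ 65.925926.
Error ≈ 81.666667 − 65.925926 ≈ 15.7407.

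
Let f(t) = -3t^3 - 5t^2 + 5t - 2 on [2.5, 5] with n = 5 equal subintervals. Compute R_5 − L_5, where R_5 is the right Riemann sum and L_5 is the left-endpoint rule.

-204.6875

R_5 = -686.25.
L_5 = -481.5625.
R_5 − L_5 = -204.6875.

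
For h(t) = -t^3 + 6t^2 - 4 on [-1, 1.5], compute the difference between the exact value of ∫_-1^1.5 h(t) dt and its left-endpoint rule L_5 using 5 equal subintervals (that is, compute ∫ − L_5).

0.234375

Exact integral: ∫_-1^1.5 h(t) dt = -2.265625.
L_5 = -2.5.
Error = -2.265625 − (-2.5) = 0.234375.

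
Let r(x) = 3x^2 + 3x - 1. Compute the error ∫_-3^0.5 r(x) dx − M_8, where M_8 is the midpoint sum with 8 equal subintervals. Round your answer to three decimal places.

0.167

Exact integral: ∫_-3^0.5 r(x) dx = 10.5.
M_8 ≈ 10.33252.
Error ≈ 10.5 − 10.33252 ≈ 0.167.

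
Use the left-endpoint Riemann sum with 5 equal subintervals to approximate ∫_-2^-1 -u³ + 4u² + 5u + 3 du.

Δu = (-1 − (-2))/5 = 0.2.
Left endpoints: -2, -1.8, -1.6, -1.4, -1.2.
f(-2) = 17, f(-1.8) = 12.792, f(-1.6) = 9.336, f(-1.4) = 6.584, f(-1.2) = 4.488.
Sum = Δu · [f(-2) + f(-1.8) + f(-1.6) + f(-1.4) + f(-1.2)].
Sum = 10.04.

10.04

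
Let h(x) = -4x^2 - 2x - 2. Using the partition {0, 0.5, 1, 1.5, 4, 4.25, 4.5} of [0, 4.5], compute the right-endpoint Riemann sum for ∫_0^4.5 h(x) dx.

Subinterval widths: 0.5, 0.5, 0.5, 2.5, 0.25, 0.25.
Right endpoints: 0.5, 1, 1.5, 4, 4.25, 4.5.
h(0.5) = -4, h(1) = -8, h(1.5) = -14, h(4) = -74, h(4.25) = -82.75, h(4.5) = -92.
Sum = Σ Δx_i · h(x_i).
Sum = -241.6875.

-241.6875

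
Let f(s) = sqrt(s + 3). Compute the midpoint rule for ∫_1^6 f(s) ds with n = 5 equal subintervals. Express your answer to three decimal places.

Δs = (6 − 1)/5 = 1.
Midpoints: 1.5, 2.5, 3.5, 4.5, 5.5.
f(1.5) ≈ 2.121, f(2.5) ≈ 2.345, f(3.5) ≈ 2.550, f(4.5) ≈ 2.739, f(5.5) ≈ 2.915.
Sum = Δs · [f(1.5) + f(2.5) + f(3.5) + f(4.5) + f(5.5)].
Sum ≈ 12.670.

12.670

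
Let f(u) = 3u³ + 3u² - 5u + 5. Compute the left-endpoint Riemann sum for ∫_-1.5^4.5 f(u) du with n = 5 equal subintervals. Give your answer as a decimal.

Δu = (4.5 − (-1.5))/5 = 1.2.
Left endpoints: -1.5, -0.3, 0.9, 2.1, 3.3.
f(-1.5) = 9.125, f(-0.3) = 6.689, f(0.9) = 5.117, f(2.1) = 35.513, f(3.3) = 128.981.
Sum = Δu · [f(-1.5) + f(-0.3) + f(0.9) + f(2.1) + f(3.3)].
Sum = 222.51.

222.51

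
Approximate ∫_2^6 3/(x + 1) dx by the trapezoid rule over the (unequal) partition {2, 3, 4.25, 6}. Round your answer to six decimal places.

Subinterval widths: 1, 1.25, 1.75.
f(2) = 1, f(3) = 0.75, f(4.25) = 4/7, f(6) = 3/7.
On each subinterval the trapezoid contributes (Δx_i/2)·[f(x_{i-1}) + f(x_i)].
Sum ≈ 2.575893.

2.575893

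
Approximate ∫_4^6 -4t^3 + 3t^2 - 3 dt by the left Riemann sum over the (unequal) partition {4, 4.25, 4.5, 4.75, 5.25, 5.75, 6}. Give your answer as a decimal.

Subinterval widths: 0.25, 0.25, 0.25, 0.5, 0.5, 0.25.
Left endpoints: 4, 4.25, 4.5, 4.75, 5.25, 5.75.
f(4) = -211, f(4.25) = -255.875, f(4.5) = -306.75, f(4.75) = -364, f(5.25) = -499.125, f(5.75) = -664.25.
Sum = Σ Δt_i · f(t_i).
Sum = -791.03125.

-791.03125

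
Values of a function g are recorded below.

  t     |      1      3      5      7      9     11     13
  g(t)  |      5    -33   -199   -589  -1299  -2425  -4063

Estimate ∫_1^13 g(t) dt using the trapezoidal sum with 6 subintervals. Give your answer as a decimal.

Δt = 2.
T_6 = (2/2)·[5 + 2·(-33) + 2·(-199) + 2·(-589) + 2·(-1299) + 2·(-2425) + (-4063)] = -13148.

-13148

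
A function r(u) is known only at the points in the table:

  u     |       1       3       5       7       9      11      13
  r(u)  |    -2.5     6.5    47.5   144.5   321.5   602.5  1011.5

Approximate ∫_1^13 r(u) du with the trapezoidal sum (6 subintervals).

3254

Δu = 2.
T_6 = (2/2)·[(-2.5) + 2·6.5 + 2·47.5 + 2·144.5 + 2·321.5 + 2·602.5 + 1011.5] = 3254.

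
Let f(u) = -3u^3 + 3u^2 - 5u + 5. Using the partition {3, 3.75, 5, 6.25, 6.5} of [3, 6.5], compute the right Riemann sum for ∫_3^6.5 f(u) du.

Subinterval widths: 0.75, 1.25, 1.25, 0.25.
Right endpoints: 3.75, 5, 6.25, 6.5.
f(3.75) = -129.765625, f(5) = -320, f(6.25) = -641.484375, f(6.5) = -724.625.
Sum = Σ Δu_i · f(u_i).
Sum = -1480.3359375.

-1480.3359375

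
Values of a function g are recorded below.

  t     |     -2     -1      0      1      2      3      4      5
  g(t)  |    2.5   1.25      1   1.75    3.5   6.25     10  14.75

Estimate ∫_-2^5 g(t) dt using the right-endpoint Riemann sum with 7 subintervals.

Δt = 1.
Sum = 1·[1.25 + 1 + 1.75 + 3.5 + 6.25 + 10 + 14.75] = 38.5.

38.5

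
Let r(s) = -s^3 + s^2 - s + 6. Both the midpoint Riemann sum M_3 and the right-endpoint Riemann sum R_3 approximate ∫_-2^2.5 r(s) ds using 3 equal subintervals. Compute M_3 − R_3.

M_3 = 27.7734375.
R_3 = 9.
M_3 − R_3 = 18.7734375.

18.7734375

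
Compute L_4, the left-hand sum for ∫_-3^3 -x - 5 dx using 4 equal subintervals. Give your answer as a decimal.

Δx = (3 − (-3))/4 = 1.5.
Left endpoints: -3, -1.5, 0, 1.5.
f(-3) = -2, f(-1.5) = -3.5, f(0) = -5, f(1.5) = -6.5.
Sum = Δx · [f(-3) + f(-1.5) + f(0) + f(1.5)].
Sum = -25.5.

-25.5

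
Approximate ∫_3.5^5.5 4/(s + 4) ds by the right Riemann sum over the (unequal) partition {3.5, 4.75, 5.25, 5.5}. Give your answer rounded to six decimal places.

0.892908

Subinterval widths: 1.25, 0.5, 0.25.
Right endpoints: 4.75, 5.25, 5.5.
f(4.75) = 16/35, f(5.25) = 16/37, f(5.5) = 8/19.
Sum = Σ Δs_i · f(s_i).
Sum ≈ 0.892908.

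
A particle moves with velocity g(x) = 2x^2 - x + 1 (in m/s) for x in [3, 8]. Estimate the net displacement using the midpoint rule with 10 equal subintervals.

300.625

Δx = (8 − 3)/10 = 0.5.
Midpoints: 3.25, 3.75, 4.25, 4.75, 5.25, 5.75, 6.25, 6.75, 7.25, 7.75.
g(3.25) = 18.875, g(3.75) = 25.375, g(4.25) = 32.875, g(4.75) = 41.375, g(5.25) = 50.875, g(5.75) = 61.375, g(6.25) = 72.875, g(6.75) = 85.375, g(7.25) = 98.875, g(7.75) = 113.375.
Sum = Δx · [g(3.25) + g(3.75) + g(4.25) + ...].
Sum = 300.625.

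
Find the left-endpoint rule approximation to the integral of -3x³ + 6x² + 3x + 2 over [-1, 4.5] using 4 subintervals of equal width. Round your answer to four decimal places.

-0.3115

Δx = (4.5 − (-1))/4 = 1.375.
Left endpoints: -1, 0.375, 1.75, 3.125.
f(-1) = 8, f(0.375) = 1951/512, f(1.75) = 9.546875, f(3.125) = -11051/512.
Sum = Δx · [f(-1) + f(0.375) + f(1.75) + f(3.125)].
Sum ≈ -0.3115.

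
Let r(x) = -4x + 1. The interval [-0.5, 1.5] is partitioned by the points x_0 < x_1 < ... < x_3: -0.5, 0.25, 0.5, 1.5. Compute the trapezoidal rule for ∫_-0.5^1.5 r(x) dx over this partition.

-2

Subinterval widths: 0.75, 0.25, 1.
r(-0.5) = 3, r(0.25) = 0, r(0.5) = -1, r(1.5) = -5.
On each subinterval the trapezoid contributes (Δx_i/2)·[r(x_{i-1}) + r(x_i)].
Sum = -2.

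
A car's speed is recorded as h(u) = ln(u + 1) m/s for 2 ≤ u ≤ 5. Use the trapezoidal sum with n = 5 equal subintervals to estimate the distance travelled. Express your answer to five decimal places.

Δu = (5 − 2)/5 = 0.6.
h(2) ≈ 1.09861, h(2.6) ≈ 1.28093, h(3.2) ≈ 1.43508, h(3.8) ≈ 1.56862, h(4.4) ≈ 1.68640, h(5) ≈ 1.79176.
T_5 = (Δu/2)·[h(u_0) + 2h(u_1) + ... + 2h(u_{4}) + h(u_5)].
Sum ≈ 4.44973.

4.44973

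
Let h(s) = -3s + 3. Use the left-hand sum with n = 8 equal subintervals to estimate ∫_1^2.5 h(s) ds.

Δs = (2.5 − 1)/8 = 0.1875.
Left endpoints: 1, 1.1875, 1.375, 1.5625, 1.75, 1.9375, 2.125, 2.3125.
h(1) = 0, h(1.1875) = -0.5625, h(1.375) = -1.125, h(1.5625) = -1.6875, h(1.75) = -2.25, h(1.9375) = -2.8125, h(2.125) = -3.375, h(2.3125) = -3.9375.
Sum = Δs · [h(1) + h(1.1875) + h(1.375) + ...].
Sum = -2.953125.

-2.953125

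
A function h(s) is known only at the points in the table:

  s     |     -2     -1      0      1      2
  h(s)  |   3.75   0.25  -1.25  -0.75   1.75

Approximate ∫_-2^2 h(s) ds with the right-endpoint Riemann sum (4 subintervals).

0

Δs = 1.
Sum = 1·[0.25 + (-1.25) + (-0.75) + 1.75] = 0.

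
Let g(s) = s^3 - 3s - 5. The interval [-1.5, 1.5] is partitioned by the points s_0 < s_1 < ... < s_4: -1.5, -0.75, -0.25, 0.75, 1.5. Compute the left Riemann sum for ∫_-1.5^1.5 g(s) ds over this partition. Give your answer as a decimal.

-13.87890625

Subinterval widths: 0.75, 0.5, 1, 0.75.
Left endpoints: -1.5, -0.75, -0.25, 0.75.
g(-1.5) = -3.875, g(-0.75) = -3.171875, g(-0.25) = -4.265625, g(0.75) = -6.828125.
Sum = Σ Δs_i · g(s_i).
Sum = -13.87890625.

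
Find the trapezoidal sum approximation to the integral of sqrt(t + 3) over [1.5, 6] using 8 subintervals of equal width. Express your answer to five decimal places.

Δt = (6 − 1.5)/8 = 0.5625.
f(1.5) ≈ 2.12132, f(2.0625) ≈ 2.25000, f(2.625) ≈ 2.37171, f(3.1875) ≈ 2.48747, f(3.75) ≈ 2.59808, f(4.3125) ≈ 2.70416, f(4.875) ≈ 2.80624, f(5.4375) ≈ 2.90474, f(6) ≈ 3.00000.
T_8 = (Δt/2)·[f(t_0) + 2f(t_1) + ... + 2f(t_{7}) + f(t_8)].
Sum ≈ 11.63422.

11.63422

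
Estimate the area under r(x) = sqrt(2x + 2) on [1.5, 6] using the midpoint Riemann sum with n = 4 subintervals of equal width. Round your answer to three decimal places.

Δx = (6 − 1.5)/4 = 1.125.
Midpoints: 2.0625, 3.1875, 4.3125, 5.4375.
r(2.0625) ≈ 2.475, r(3.1875) ≈ 2.894, r(4.3125) ≈ 3.260, r(5.4375) ≈ 3.588.
Sum = Δx · [r(2.0625) + r(3.1875) + r(4.3125) + r(5.4375)].
Sum ≈ 13.744.

13.744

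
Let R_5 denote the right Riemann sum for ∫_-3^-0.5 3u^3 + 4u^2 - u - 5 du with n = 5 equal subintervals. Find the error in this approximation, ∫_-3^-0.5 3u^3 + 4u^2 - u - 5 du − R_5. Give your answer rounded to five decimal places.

-9.55729

Exact integral: ∫_-3^-0.5 f(u) du ≈ -32.9947917.
R_5 = -23.4375.
Error ≈ -32.9947917 − (-23.4375) ≈ -9.55729.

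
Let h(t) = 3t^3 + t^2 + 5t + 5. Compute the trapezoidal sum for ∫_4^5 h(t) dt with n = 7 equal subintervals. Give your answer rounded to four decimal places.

Δt = (5 − 4)/7 = 1/7.
h(4) = 233, h(29/7) = 87874/343, h(30/7) = 96365/343, h(31/7) = 105410/343, h(32/7) = 115027/343, h(33/7) = 125234/343, h(34/7) = 136049/343, h(5) = 430.
T_7 = (Δt/2)·[h(t_0) + 2h(t_1) + ... + 2h(t_{6}) + h(t_7)].
Sum ≈ 324.7245.

324.7245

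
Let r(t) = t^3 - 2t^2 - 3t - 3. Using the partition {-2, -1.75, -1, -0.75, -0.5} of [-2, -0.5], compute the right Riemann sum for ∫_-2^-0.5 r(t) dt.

Subinterval widths: 0.25, 0.75, 0.25, 0.25.
Right endpoints: -1.75, -1, -0.75, -0.5.
r(-1.75) = -9.234375, r(-1) = -3, r(-0.75) = -2.296875, r(-0.5) = -2.125.
Sum = Σ Δt_i · r(t_i).
Sum = -5.6640625.

-5.6640625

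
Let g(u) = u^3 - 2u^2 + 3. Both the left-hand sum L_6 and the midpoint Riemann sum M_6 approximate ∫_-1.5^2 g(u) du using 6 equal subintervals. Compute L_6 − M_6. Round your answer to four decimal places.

-2.6691

L_6 ≈ 3.106047.
M_6 ≈ 5.775101.
L_6 − M_6 ≈ -2.6691.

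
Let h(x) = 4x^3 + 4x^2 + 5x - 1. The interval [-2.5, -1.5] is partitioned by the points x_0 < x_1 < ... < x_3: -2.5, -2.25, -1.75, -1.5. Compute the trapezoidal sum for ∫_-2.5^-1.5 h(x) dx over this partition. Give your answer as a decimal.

-29.1875

Subinterval widths: 0.25, 0.5, 0.25.
h(-2.5) = -51, h(-2.25) = -37.5625, h(-1.75) = -18.9375, h(-1.5) = -13.
On each subinterval the trapezoid contributes (Δx_i/2)·[h(x_{i-1}) + h(x_i)].
Sum = -29.1875.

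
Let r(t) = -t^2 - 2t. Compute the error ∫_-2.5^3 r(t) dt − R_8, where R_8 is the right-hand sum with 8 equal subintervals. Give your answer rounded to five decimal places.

Exact integral: ∫_-2.5^3 r(t) dt ≈ -16.9583333.
R_8 ≈ -22.1181641.
Error ≈ -16.9583333 − (-22.1181641) ≈ 5.15983.

5.15983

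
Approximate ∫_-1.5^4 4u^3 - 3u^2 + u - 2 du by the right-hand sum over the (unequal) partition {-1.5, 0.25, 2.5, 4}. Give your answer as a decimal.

Subinterval widths: 1.75, 2.25, 1.5.
Right endpoints: 0.25, 2.5, 4.
f(0.25) = -1.875, f(2.5) = 44.25, f(4) = 210.
Sum = Σ Δu_i · f(u_i).
Sum = 411.28125.

411.28125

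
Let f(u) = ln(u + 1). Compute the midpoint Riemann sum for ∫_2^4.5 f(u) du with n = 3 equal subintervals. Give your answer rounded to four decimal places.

3.5846

Δu = (4.5 − 2)/3 = 5/6.
Midpoints: 29/12, 3.25, 49/12.
f(29/12) ≈ 1.2287, f(3.25) ≈ 1.4469, f(49/12) ≈ 1.6260.
Sum = Δu · [f(29/12) + f(3.25) + f(49/12)].
Sum ≈ 3.5846.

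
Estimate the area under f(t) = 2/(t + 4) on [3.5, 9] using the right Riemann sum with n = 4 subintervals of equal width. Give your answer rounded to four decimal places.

1.0262

Δt = (9 − 3.5)/4 = 1.375.
Right endpoints: 4.875, 6.25, 7.625, 9.
f(4.875) = 16/71, f(6.25) = 8/41, f(7.625) = 16/93, f(9) = 2/13.
Sum = Δt · [f(4.875) + f(6.25) + f(7.625) + f(9)].
Sum ≈ 1.0262.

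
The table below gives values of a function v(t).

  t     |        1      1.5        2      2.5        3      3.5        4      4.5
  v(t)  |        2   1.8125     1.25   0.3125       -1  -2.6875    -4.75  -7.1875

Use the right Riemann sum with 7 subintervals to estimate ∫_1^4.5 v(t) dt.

Δt = 0.5.
Sum = 0.5·[1.8125 + 1.25 + 0.3125 + (-1) + (-2.6875) + (-4.75) + (-7.1875)] = -6.125.

-6.125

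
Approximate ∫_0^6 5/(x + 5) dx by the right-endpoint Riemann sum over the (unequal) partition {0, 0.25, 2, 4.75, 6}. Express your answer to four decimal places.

Subinterval widths: 0.25, 1.75, 2.75, 1.25.
Right endpoints: 0.25, 2, 4.75, 6.
f(0.25) = 20/21, f(2) = 5/7, f(4.75) = 20/39, f(6) = 5/11.
Sum = Σ Δx_i · f(x_i).
Sum ≈ 3.4665.

3.4665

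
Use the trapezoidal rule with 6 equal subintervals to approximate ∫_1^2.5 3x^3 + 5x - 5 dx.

34.41796875

Δx = (2.5 − 1)/6 = 0.25.
f(1) = 3, f(1.25) = 7.109375, f(1.5) = 12.625, f(1.75) = 19.828125, f(2) = 29, f(2.25) = 40.421875, f(2.5) = 54.375.
T_6 = (Δx/2)·[f(x_0) + 2f(x_1) + ... + 2f(x_{5}) + f(x_6)].
Sum = 34.41796875.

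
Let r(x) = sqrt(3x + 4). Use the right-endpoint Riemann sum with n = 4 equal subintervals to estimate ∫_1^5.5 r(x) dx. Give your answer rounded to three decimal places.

Δx = (5.5 − 1)/4 = 1.125.
Right endpoints: 2.125, 3.25, 4.375, 5.5.
r(2.125) ≈ 3.221, r(3.25) ≈ 3.708, r(4.375) ≈ 4.138, r(5.5) ≈ 4.528.
Sum = Δx · [r(2.125) + r(3.25) + r(4.375) + r(5.5)].
Sum ≈ 17.544.

17.544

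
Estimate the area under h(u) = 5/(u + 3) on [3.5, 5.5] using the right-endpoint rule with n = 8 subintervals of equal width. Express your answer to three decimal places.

1.319

Δu = (5.5 − 3.5)/8 = 0.25.
Right endpoints: 3.75, 4, 4.25, 4.5, 4.75, 5, 5.25, 5.5.
h(3.75) = 20/27, h(4) = 5/7, h(4.25) = 20/29, h(4.5) = 2/3, h(4.75) = 20/31, h(5) = 0.625, h(5.25) = 20/33, h(5.5) = 10/17.
Sum = Δu · [h(3.75) + h(4) + h(4.25) + ...].
Sum ≈ 1.319.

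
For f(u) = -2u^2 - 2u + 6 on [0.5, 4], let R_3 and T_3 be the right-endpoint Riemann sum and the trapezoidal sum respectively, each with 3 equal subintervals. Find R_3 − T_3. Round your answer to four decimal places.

R_3 ≈ -61.379630.
T_3 ≈ -38.921296.
R_3 − T_3 ≈ -22.4583.

-22.4583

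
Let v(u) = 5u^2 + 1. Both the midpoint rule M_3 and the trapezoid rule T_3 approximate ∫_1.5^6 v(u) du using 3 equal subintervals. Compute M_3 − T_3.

-12.65625

M_3 = 354.65625.
T_3 = 367.3125.
M_3 − T_3 = -12.65625.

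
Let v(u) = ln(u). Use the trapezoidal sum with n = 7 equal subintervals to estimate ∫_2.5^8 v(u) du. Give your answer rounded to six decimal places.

8.830722

Δu = (8 − 2.5)/7 = 11/14.
v(2.5) ≈ 0.916291, v(23/7) ≈ 1.189584, v(57/14) ≈ 1.403994, v(34/7) ≈ 1.580450, v(79/14) ≈ 1.730391, v(45/7) ≈ 1.860752, v(101/14) ≈ 1.976063, v(8) ≈ 2.079442.
T_7 = (Δu/2)·[v(u_0) + 2v(u_1) + ... + 2v(u_{6}) + v(u_7)].
Sum ≈ 8.830722.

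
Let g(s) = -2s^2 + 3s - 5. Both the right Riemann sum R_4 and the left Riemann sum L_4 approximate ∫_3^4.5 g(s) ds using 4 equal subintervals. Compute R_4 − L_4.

-6.75

R_4 = -36.8203125.
L_4 = -30.0703125.
R_4 − L_4 = -6.75.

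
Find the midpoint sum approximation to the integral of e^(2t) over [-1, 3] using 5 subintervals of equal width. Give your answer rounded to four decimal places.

Δt = (3 − (-1))/5 = 0.8.
Midpoints: -0.6, 0.2, 1, 1.8, 2.6.
f(-0.6) ≈ 0.3012, f(0.2) ≈ 1.4918, f(1) ≈ 7.3891, f(1.8) ≈ 36.5982, f(2.6) ≈ 181.2722.
Sum = Δt · [f(-0.6) + f(0.2) + f(1) + f(1.8) + f(2.6)].
Sum ≈ 181.6420.

181.6420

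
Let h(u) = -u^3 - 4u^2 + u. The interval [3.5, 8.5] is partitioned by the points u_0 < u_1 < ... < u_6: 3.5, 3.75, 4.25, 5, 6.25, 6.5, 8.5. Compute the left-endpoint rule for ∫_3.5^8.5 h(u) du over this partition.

Subinterval widths: 0.25, 0.5, 0.75, 1.25, 0.25, 2.
Left endpoints: 3.5, 3.75, 4.25, 5, 6.25, 6.5.
h(3.5) = -88.375, h(3.75) = -105.234375, h(4.25) = -144.765625, h(5) = -220, h(6.25) = -394.140625, h(6.5) = -437.125.
Sum = Σ Δu_i · h(u_i).
Sum = -1431.0703125.

-1431.0703125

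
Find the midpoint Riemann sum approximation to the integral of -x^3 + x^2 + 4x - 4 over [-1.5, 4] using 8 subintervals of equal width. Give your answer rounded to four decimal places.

Δx = (4 − (-1.5))/8 = 0.6875.
Midpoints: -1.15625, -0.46875, 0.21875, 0.90625, 1.59375, 2.28125, 2.96875, 3.65625.
f(-1.15625) = -188163/32768, f(-0.46875) = -181937/32768, f(0.21875) = -101175/32768, f(0.90625) = -9765/32768, f(1.59375) = 28405/32768, f(2.28125) = -50553/32768, f(2.96875) = -310527/32768, f(3.65625) = -815405/32768.
Sum = Δx · [f(-1.15625) + f(-0.46875) + f(0.21875) + ...].
Sum ≈ -34.1803.

-34.1803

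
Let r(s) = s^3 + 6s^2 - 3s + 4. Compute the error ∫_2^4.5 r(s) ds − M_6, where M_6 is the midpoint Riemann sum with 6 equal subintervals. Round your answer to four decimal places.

0.5697

Exact integral: ∫_2^4.5 r(s) ds = 250.390625.
M_6 ≈ 249.820964.
Error ≈ 250.390625 − 249.820964 ≈ 0.5697.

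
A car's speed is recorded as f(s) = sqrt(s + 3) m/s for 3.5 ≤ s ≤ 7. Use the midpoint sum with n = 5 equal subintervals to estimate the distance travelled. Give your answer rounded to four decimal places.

Δs = (7 − 3.5)/5 = 0.7.
Midpoints: 3.85, 4.55, 5.25, 5.95, 6.65.
f(3.85) ≈ 2.6173, f(4.55) ≈ 2.7477, f(5.25) ≈ 2.8723, f(5.95) ≈ 2.9917, f(6.65) ≈ 3.1064.
Sum = Δs · [f(3.85) + f(4.55) + f(5.25) + f(5.95) + f(6.65)].
Sum ≈ 10.0348.

10.0348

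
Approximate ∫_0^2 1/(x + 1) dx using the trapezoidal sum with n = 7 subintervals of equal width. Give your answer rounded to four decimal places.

Δx = (2 − 0)/7 = 2/7.
f(0) = 1, f(2/7) = 7/9, f(4/7) = 7/11, f(6/7) = 7/13, f(8/7) = 7/15, f(10/7) = 7/17, f(12/7) = 7/19, f(2) = 1/3.
T_7 = (Δx/2)·[f(x_0) + 2f(x_1) + ... + 2f(x_{6}) + f(x_7)].
Sum ≈ 1.1046.

1.1046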